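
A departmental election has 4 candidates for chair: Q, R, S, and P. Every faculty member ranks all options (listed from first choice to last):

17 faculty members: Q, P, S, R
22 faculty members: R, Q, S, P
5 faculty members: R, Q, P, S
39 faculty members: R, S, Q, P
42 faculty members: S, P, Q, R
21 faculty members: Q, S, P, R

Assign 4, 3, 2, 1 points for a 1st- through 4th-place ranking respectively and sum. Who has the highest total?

S

Q: 17·4 + 22·3 + 5·3 + 39·2 + 42·2 + 21·4 = 395
R: 17·1 + 22·4 + 5·4 + 39·4 + 42·1 + 21·1 = 344
S: 17·2 + 22·2 + 5·1 + 39·3 + 42·4 + 21·3 = 431
P: 17·3 + 22·1 + 5·2 + 39·1 + 42·3 + 21·2 = 290
S has the highest Borda score (431).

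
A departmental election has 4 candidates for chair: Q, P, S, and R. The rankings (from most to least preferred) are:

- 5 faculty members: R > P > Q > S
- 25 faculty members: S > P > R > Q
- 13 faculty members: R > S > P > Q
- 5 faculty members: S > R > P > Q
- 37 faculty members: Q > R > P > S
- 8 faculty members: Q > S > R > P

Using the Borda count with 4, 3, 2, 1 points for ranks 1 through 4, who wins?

Q: 5·2 + 25·1 + 13·1 + 5·1 + 37·4 + 8·4 = 233
P: 5·3 + 25·3 + 13·2 + 5·2 + 37·2 + 8·1 = 208
S: 5·1 + 25·4 + 13·3 + 5·4 + 37·1 + 8·3 = 225
R: 5·4 + 25·2 + 13·4 + 5·3 + 37·3 + 8·2 = 264
R has the highest Borda score (264).

R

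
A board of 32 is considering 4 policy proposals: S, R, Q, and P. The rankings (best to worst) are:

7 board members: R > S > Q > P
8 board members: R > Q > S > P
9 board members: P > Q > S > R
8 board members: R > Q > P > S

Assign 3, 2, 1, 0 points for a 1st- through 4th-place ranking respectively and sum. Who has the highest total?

S: 7·2 + 8·1 + 9·1 + 8·0 = 31
R: 7·3 + 8·3 + 9·0 + 8·3 = 69
Q: 7·1 + 8·2 + 9·2 + 8·2 = 57
P: 7·0 + 8·0 + 9·3 + 8·1 = 35
R has the highest Borda score (69).

R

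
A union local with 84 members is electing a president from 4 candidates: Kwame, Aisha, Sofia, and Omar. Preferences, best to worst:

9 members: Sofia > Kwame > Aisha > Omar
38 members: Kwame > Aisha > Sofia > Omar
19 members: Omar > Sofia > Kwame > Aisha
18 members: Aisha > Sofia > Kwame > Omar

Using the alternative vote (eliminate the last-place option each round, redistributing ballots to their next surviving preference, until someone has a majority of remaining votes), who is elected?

Kwame

Round 1: Kwame 38, Aisha 18, Sofia 9, Omar 19. Eliminate Sofia.
Round 2: Kwame 47, Aisha 18, Omar 19. Kwame has a majority.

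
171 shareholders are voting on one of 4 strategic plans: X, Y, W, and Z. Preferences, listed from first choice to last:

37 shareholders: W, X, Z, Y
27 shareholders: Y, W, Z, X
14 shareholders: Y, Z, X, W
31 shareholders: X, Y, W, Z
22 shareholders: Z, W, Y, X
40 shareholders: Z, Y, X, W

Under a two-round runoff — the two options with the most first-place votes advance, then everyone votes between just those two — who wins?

Z

Round 1 first-place votes: X 31, Y 41, W 37, Z 62.
Z and Y advance.
Runoff: Z is preferred to Y by 99 voters; Y by 72.
Z wins the runoff.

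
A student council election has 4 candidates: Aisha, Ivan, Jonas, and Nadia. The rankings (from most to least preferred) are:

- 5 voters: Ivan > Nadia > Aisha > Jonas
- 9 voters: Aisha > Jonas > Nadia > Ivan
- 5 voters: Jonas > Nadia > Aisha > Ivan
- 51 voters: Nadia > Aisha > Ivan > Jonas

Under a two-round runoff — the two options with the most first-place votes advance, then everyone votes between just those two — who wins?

Round 1 first-place votes: Aisha 9, Ivan 5, Jonas 5, Nadia 51.
Nadia and Aisha advance.
Runoff: Nadia is preferred to Aisha by 61 voters; Aisha by 9.
Nadia wins the runoff.

Nadia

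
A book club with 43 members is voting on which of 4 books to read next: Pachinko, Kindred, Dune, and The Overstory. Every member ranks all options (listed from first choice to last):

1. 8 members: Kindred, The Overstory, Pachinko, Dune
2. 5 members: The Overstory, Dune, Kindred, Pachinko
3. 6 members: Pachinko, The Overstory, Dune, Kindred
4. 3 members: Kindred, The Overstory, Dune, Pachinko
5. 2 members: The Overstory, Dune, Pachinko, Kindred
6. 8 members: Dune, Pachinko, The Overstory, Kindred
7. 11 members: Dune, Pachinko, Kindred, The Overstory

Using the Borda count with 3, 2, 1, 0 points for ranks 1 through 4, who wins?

Pachinko: 8·1 + 5·0 + 6·3 + 3·0 + 2·1 + 8·2 + 11·2 = 66
Kindred: 8·3 + 5·1 + 6·0 + 3·3 + 2·0 + 8·0 + 11·1 = 49
Dune: 8·0 + 5·2 + 6·1 + 3·1 + 2·2 + 8·3 + 11·3 = 80
The Overstory: 8·2 + 5·3 + 6·2 + 3·2 + 2·3 + 8·1 + 11·0 = 63
Dune has the highest Borda score (80).

Dune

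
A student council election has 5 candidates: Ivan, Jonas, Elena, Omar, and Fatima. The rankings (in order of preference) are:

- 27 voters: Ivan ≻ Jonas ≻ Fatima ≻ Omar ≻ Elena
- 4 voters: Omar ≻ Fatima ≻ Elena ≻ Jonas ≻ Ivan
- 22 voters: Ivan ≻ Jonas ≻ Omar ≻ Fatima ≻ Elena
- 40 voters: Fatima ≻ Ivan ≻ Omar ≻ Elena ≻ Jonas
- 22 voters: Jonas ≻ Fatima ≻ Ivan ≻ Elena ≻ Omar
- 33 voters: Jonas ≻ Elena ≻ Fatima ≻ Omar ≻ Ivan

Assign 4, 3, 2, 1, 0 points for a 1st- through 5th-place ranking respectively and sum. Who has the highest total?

Fatima

Ivan: 27·4 + 4·0 + 22·4 + 40·3 + 22·2 + 33·0 = 360
Jonas: 27·3 + 4·1 + 22·3 + 40·0 + 22·4 + 33·4 = 371
Elena: 27·0 + 4·2 + 22·0 + 40·1 + 22·1 + 33·3 = 169
Omar: 27·1 + 4·4 + 22·2 + 40·2 + 22·0 + 33·1 = 200
Fatima: 27·2 + 4·3 + 22·1 + 40·4 + 22·3 + 33·2 = 380
Fatima has the highest Borda score (380).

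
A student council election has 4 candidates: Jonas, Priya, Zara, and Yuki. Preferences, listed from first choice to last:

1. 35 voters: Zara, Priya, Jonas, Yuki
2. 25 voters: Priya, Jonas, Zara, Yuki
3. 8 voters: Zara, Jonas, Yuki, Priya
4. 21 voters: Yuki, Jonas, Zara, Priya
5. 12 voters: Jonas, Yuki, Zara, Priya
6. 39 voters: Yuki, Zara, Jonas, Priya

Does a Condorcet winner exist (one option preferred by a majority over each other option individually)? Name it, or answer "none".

Checking pairwise contests:
Zara beats Jonas 82–58.
Jonas beats Priya 80–60.
Yuki beats Zara 72–68.
Jonas beats Yuki 80–60.
Every option loses at least one head-to-head, so there is no Condorcet winner.

none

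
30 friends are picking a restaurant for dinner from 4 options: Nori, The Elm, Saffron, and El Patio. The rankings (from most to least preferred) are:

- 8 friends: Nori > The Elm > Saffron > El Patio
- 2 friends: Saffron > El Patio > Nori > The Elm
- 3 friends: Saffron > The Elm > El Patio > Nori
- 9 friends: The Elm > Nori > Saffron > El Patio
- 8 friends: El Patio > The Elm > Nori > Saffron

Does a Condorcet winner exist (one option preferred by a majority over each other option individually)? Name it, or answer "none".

The Elm vs Nori: 20–10 for The Elm.
The Elm vs Saffron: 25–5 for The Elm.
The Elm vs El Patio: 20–10 for The Elm.
The Elm beats every other option head-to-head.

The Elm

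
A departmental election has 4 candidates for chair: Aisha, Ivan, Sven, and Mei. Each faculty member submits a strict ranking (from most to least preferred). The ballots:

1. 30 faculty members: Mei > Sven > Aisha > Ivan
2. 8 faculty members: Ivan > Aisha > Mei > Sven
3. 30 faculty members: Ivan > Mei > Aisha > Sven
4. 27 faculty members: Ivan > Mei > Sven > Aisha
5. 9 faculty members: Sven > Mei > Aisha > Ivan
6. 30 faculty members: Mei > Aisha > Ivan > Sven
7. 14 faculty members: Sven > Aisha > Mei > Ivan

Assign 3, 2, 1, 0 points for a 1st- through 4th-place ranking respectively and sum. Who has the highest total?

Aisha: 30·1 + 8·2 + 30·1 + 27·0 + 9·1 + 30·2 + 14·2 = 173
Ivan: 30·0 + 8·3 + 30·3 + 27·3 + 9·0 + 30·1 + 14·0 = 225
Sven: 30·2 + 8·0 + 30·0 + 27·1 + 9·3 + 30·0 + 14·3 = 156
Mei: 30·3 + 8·1 + 30·2 + 27·2 + 9·2 + 30·3 + 14·1 = 334
Mei has the highest Borda score (334).

Mei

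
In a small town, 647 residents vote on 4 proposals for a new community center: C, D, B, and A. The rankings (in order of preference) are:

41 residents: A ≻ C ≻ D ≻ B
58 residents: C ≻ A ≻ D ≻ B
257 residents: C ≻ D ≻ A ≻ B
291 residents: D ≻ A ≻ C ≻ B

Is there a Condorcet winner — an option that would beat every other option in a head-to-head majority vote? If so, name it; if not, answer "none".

Checking pairwise contests:
A beats C 332–315.
C beats D 356–291.
C beats B 647–0.
D beats A 548–99.
Every option loses at least one head-to-head, so there is no Condorcet winner.

none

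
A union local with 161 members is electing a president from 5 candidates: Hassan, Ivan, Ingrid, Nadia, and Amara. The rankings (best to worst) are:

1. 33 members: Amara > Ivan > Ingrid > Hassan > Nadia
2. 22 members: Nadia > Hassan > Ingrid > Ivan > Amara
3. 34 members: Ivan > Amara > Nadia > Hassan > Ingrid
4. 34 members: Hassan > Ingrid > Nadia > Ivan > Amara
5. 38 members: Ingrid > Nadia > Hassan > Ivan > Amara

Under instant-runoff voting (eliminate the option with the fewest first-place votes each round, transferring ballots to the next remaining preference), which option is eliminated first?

Nadia

Round 1: Hassan 34, Ivan 34, Ingrid 38, Nadia 22, Amara 33. Eliminate Nadia.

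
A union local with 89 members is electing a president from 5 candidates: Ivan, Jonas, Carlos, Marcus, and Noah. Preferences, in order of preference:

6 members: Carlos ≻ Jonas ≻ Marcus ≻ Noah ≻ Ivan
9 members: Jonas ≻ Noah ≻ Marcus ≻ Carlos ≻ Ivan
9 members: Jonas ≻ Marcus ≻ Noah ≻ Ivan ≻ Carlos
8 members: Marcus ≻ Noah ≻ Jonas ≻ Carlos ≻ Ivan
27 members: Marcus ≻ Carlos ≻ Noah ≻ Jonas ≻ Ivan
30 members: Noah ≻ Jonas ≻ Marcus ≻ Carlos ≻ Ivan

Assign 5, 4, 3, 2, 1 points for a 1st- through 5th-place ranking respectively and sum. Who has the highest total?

Marcus

Ivan: 6·1 + 9·1 + 9·2 + 8·1 + 27·1 + 30·1 = 98
Jonas: 6·4 + 9·5 + 9·5 + 8·3 + 27·2 + 30·4 = 312
Carlos: 6·5 + 9·2 + 9·1 + 8·2 + 27·4 + 30·2 = 241
Marcus: 6·3 + 9·3 + 9·4 + 8·5 + 27·5 + 30·3 = 346
Noah: 6·2 + 9·4 + 9·3 + 8·4 + 27·3 + 30·5 = 338
Marcus has the highest Borda score (346).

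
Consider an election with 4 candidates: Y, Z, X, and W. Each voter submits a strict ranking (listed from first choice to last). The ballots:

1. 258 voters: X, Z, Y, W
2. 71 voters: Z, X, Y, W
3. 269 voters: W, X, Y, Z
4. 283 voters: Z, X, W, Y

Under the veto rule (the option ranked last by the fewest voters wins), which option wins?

X

Last-place votes: Y 283, Z 269, X 0, W 329.
X is ranked last by the fewest voters, so X wins.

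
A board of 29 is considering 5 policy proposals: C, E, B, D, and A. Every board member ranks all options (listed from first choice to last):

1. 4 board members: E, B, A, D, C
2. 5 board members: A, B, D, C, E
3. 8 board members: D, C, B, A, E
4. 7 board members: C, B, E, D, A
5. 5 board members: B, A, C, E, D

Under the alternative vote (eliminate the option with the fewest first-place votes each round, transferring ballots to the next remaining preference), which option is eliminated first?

Round 1: C 7, E 4, B 5, D 8, A 5. Eliminate E.

E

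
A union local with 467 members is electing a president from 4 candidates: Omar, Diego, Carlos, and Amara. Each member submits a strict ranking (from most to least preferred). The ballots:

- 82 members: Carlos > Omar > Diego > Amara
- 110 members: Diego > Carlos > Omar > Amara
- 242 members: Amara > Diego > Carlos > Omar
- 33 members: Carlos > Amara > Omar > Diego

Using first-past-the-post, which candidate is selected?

Amara

First-place votes: Omar 0, Diego 110, Carlos 115, Amara 242.
Amara has the most first-place votes.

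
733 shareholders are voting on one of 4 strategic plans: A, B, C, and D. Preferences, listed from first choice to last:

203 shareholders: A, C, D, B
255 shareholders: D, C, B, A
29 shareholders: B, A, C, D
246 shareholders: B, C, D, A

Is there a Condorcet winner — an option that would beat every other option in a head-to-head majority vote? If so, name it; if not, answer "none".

C vs A: 501–232 for C.
C vs B: 458–275 for C.
C vs D: 478–255 for C.
C beats every other option head-to-head.

C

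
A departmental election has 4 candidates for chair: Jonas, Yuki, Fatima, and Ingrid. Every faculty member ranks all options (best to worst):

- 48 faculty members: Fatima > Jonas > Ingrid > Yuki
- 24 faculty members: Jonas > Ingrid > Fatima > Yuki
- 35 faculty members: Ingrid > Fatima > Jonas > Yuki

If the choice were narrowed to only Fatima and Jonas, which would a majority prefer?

Voters preferring Fatima to Jonas: 83; preferring Jonas to Fatima: 24.
Fatima wins the head-to-head.

Fatima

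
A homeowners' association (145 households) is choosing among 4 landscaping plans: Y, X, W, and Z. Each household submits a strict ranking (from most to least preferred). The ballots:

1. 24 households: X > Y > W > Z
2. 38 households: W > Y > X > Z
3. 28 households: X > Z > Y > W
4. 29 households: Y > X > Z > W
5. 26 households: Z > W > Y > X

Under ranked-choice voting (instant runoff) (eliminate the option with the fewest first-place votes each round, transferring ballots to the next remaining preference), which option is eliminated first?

Z

Round 1: Y 29, X 52, W 38, Z 26. Eliminate Z.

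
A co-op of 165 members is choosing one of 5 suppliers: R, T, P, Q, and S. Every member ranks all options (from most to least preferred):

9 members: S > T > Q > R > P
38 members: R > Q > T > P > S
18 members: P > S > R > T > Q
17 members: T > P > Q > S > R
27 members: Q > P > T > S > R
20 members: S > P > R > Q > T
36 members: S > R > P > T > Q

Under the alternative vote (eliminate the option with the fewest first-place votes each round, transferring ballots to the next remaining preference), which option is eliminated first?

T

Round 1: R 38, T 17, P 18, Q 27, S 65. Eliminate T.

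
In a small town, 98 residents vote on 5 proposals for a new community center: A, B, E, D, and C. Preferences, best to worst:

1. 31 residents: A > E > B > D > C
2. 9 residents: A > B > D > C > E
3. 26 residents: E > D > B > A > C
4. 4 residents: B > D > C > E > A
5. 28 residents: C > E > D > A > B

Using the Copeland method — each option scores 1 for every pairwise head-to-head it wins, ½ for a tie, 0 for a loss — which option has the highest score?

A: beats B and C; loses to E and D → score 2.
B: beats C; loses to A, E, and D → score 1.
E: beats A, B, D, and C → score 4.
D: beats A, B, and C; loses to E → score 3.
C: loses to A, B, E, and D → score 0.
E has the best pairwise record.

E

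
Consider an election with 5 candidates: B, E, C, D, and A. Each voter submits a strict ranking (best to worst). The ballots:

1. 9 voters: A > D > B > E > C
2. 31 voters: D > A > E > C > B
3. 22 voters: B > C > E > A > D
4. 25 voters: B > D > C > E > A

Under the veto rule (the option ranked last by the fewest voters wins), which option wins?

Last-place votes: B 31, E 0, C 9, D 22, A 25.
E is ranked last by the fewest voters, so E wins.

E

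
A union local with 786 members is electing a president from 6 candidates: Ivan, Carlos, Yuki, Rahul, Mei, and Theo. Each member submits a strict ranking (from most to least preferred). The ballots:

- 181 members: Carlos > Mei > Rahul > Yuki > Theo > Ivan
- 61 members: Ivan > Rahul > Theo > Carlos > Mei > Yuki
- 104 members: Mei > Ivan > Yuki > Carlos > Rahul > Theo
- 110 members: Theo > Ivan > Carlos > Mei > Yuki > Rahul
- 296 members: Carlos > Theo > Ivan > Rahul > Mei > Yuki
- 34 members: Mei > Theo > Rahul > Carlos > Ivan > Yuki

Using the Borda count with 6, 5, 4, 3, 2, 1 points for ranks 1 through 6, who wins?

Carlos

Ivan: 181·1 + 61·6 + 104·5 + 110·5 + 296·4 + 34·2 = 2869
Carlos: 181·6 + 61·3 + 104·3 + 110·4 + 296·6 + 34·3 = 3899
Yuki: 181·3 + 61·1 + 104·4 + 110·2 + 296·1 + 34·1 = 1570
Rahul: 181·4 + 61·5 + 104·2 + 110·1 + 296·3 + 34·4 = 2371
Mei: 181·5 + 61·2 + 104·6 + 110·3 + 296·2 + 34·6 = 2777
Theo: 181·2 + 61·4 + 104·1 + 110·6 + 296·5 + 34·5 = 3020
Carlos has the highest Borda score (3899).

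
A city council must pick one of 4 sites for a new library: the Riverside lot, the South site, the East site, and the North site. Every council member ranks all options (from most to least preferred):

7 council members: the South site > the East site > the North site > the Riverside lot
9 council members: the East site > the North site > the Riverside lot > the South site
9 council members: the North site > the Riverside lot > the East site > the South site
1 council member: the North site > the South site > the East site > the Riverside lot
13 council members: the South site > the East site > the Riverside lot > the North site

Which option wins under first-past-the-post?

First-place votes: the Riverside lot 0, the South site 20, the East site 9, the North site 10.
the South site has the most first-place votes.

the South site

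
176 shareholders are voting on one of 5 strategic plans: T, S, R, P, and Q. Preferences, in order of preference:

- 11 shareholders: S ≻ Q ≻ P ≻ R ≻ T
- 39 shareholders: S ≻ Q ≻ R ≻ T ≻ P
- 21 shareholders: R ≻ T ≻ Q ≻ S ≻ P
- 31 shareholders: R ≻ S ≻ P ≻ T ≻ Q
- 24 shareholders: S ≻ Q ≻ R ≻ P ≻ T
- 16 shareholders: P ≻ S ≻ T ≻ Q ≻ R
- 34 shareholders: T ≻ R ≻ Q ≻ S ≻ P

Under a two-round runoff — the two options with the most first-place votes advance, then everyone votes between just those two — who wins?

S

Round 1 first-place votes: T 34, S 74, R 52, P 16, Q 0.
S and R advance.
Runoff: S is preferred to R by 90 voters; R by 86.
S wins the runoff.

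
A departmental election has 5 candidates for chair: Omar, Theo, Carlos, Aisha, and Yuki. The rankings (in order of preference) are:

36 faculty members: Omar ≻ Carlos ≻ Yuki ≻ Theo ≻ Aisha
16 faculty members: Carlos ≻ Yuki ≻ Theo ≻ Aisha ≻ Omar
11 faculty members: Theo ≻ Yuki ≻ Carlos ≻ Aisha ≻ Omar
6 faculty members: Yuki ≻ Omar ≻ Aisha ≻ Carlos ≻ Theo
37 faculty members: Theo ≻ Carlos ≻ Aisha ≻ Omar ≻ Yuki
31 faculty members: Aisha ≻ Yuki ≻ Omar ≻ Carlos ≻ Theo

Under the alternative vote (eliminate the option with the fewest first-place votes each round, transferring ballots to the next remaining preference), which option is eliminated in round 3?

Round 1: Omar 36, Theo 48, Carlos 16, Aisha 31, Yuki 6. Eliminate Yuki.
Round 2: Omar 42, Theo 48, Carlos 16, Aisha 31. Eliminate Carlos.
Round 3: Omar 42, Theo 64, Aisha 31. Eliminate Aisha.

Aisha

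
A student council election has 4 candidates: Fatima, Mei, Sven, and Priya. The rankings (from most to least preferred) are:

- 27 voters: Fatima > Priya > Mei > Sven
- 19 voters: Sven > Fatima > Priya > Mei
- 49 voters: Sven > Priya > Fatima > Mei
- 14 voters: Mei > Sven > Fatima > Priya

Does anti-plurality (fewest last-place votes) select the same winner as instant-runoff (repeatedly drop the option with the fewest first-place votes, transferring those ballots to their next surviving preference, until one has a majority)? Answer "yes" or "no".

no

Anti-plurality — last-place votes: Fatima 0, Mei 68, Sven 27, Priya 14. Winner: Fatima.
Instant-runoff — R1 Fatima 27, Mei 14, Sven 68, Priya 0 (Sven winner). Winner: Sven.
The two methods disagree.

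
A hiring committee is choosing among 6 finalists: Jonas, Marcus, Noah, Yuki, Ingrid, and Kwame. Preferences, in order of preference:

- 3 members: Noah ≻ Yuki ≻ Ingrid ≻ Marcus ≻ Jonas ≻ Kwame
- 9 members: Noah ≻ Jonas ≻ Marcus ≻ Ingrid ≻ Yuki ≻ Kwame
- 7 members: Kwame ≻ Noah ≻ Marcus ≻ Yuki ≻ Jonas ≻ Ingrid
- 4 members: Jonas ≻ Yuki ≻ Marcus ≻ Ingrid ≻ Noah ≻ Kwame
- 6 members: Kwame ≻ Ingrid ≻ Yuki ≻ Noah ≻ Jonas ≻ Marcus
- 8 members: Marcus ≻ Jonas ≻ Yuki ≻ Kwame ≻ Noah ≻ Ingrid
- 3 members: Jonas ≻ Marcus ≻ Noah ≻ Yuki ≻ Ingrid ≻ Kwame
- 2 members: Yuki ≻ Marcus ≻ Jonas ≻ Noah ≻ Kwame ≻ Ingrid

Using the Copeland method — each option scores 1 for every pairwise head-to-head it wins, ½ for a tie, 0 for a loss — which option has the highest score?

Noah

Jonas: beats Marcus, Yuki, Ingrid, and Kwame; loses to Noah → score 4.
Marcus: beats Yuki, Ingrid, and Kwame; loses to Jonas and Noah → score 3.
Noah: beats Jonas, Marcus, Yuki, and Ingrid; ties Kwame → score 4.5.
Yuki: beats Ingrid and Kwame; loses to Jonas, Marcus, and Noah → score 2.
Ingrid: loses to Jonas, Marcus, Noah, Yuki, and Kwame → score 0.
Kwame: beats Ingrid; ties Noah; loses to Jonas, Marcus, and Yuki → score 1.5.
Noah has the best pairwise record.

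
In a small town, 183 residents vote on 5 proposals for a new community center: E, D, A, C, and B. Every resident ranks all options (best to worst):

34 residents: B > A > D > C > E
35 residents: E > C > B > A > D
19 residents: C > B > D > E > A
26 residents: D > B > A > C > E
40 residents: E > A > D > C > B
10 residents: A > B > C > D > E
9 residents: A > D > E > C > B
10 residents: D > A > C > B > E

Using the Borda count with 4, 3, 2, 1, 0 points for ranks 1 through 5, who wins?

E: 34·0 + 35·4 + 19·1 + 26·0 + 40·4 + 10·0 + 9·2 + 10·0 = 337
D: 34·2 + 35·0 + 19·2 + 26·4 + 40·2 + 10·1 + 9·3 + 10·4 = 367
A: 34·3 + 35·1 + 19·0 + 26·2 + 40·3 + 10·4 + 9·4 + 10·3 = 415
C: 34·1 + 35·3 + 19·4 + 26·1 + 40·1 + 10·2 + 9·1 + 10·2 = 330
B: 34·4 + 35·2 + 19·3 + 26·3 + 40·0 + 10·3 + 9·0 + 10·1 = 381
A has the highest Borda score (415).

A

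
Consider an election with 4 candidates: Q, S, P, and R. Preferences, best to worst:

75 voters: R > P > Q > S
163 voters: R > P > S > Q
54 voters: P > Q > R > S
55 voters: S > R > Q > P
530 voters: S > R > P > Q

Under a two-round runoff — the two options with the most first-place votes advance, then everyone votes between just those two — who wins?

Round 1 first-place votes: Q 0, S 585, P 54, R 238.
S and R advance.
Runoff: S is preferred to R by 585 voters; R by 292.
S wins the runoff.

S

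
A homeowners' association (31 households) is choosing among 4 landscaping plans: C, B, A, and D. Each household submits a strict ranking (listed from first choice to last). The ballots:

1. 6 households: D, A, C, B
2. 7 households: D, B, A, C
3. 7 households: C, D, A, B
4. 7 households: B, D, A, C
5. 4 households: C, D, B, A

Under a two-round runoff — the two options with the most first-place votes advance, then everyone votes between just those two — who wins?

D

Round 1 first-place votes: C 11, B 7, A 0, D 13.
D and C advance.
Runoff: D is preferred to C by 20 voters; C by 11.
D wins the runoff.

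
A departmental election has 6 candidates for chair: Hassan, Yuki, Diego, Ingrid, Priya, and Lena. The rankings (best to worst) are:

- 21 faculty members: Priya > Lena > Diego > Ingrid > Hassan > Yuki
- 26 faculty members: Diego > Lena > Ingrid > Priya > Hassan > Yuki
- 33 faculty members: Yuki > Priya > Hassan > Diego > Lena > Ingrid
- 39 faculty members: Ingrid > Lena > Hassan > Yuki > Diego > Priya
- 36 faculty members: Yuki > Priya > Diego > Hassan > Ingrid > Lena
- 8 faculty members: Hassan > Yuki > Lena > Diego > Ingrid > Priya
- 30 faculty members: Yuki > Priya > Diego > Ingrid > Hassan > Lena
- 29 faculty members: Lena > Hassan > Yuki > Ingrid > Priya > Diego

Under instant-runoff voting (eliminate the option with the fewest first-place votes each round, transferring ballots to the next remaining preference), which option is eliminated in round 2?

Priya

Round 1: Hassan 8, Yuki 99, Diego 26, Ingrid 39, Priya 21, Lena 29. Eliminate Hassan.
Round 2: Yuki 107, Diego 26, Ingrid 39, Priya 21, Lena 29. Eliminate Priya.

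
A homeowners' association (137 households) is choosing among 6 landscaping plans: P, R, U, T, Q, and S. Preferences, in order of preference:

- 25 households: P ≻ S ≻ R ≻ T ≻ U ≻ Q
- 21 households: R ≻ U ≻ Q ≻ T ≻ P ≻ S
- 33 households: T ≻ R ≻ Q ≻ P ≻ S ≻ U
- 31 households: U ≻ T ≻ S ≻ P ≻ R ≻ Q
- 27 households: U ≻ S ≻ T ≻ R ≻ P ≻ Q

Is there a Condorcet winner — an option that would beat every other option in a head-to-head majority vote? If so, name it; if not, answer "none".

none

Checking pairwise contests:
R beats P 81–56.
T beats R 91–46.
R beats U 79–58.
U beats T 79–58.
P beats Q 83–54.
P beats S 79–58.
Every option loses at least one head-to-head, so there is no Condorcet winner.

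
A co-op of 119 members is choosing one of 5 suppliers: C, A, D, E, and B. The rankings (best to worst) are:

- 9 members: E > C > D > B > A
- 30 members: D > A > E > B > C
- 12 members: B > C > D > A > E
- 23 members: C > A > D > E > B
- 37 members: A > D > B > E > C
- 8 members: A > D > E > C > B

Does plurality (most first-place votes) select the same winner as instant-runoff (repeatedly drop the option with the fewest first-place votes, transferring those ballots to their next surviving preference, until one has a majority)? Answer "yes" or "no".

Plurality — first-place votes: C 23, A 45, D 30, E 9, B 12. Winner: A.
Instant-runoff — R1 C 23, A 45, D 30, E 9, B 12 (E out); R2 C 32, A 45, D 30, B 12 (B out); R3 C 44, A 45, D 30 (D out); R4 C 44, A 75 (A winner). Winner: A.
The two methods agree.

yes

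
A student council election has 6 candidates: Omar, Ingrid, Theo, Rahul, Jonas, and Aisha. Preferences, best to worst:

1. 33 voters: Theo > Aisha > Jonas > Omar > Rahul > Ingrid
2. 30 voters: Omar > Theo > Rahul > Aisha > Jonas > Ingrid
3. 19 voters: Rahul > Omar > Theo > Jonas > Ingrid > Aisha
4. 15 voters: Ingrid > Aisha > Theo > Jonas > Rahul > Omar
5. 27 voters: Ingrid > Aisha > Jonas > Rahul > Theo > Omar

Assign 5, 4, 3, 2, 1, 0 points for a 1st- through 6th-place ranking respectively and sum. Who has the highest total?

Theo

Omar: 33·2 + 30·5 + 19·4 + 15·0 + 27·0 = 292
Ingrid: 33·0 + 30·0 + 19·1 + 15·5 + 27·5 = 229
Theo: 33·5 + 30·4 + 19·3 + 15·3 + 27·1 = 414
Rahul: 33·1 + 30·3 + 19·5 + 15·1 + 27·2 = 287
Jonas: 33·3 + 30·1 + 19·2 + 15·2 + 27·3 = 278
Aisha: 33·4 + 30·2 + 19·0 + 15·4 + 27·4 = 360
Theo has the highest Borda score (414).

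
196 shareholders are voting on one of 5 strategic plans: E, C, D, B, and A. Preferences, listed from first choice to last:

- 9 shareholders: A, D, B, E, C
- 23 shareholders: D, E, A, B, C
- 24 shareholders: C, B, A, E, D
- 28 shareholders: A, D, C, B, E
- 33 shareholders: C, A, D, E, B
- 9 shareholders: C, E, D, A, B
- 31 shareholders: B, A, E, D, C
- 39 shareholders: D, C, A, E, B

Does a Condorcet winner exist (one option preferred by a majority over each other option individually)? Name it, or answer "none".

Checking pairwise contests:
C beats E 133–63.
D beats C 130–66.
A beats D 125–71.
E beats B 104–92.
C beats A 105–91.
Every option loses at least one head-to-head, so there is no Condorcet winner.

none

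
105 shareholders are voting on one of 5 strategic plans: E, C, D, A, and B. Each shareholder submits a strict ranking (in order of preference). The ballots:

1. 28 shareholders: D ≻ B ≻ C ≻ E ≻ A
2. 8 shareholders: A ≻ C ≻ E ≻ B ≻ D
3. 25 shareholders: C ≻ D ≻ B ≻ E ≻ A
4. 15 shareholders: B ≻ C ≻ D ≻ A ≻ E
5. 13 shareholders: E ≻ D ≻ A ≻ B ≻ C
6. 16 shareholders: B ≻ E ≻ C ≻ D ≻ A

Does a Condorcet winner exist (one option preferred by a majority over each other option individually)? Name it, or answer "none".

none

Checking pairwise contests:
C beats E 76–29.
B beats C 72–33.
C beats D 64–41.
E beats A 82–23.
D beats B 66–39.
Every option loses at least one head-to-head, so there is no Condorcet winner.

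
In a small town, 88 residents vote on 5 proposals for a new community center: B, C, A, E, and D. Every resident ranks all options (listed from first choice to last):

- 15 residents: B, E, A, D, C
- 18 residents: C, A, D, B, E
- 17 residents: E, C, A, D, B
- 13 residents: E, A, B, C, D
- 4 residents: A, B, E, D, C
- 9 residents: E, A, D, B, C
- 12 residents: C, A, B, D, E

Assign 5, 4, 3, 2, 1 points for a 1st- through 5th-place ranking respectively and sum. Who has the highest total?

B: 15·5 + 18·2 + 17·1 + 13·3 + 4·4 + 9·2 + 12·3 = 237
C: 15·1 + 18·5 + 17·4 + 13·2 + 4·1 + 9·1 + 12·5 = 272
A: 15·3 + 18·4 + 17·3 + 13·4 + 4·5 + 9·4 + 12·4 = 324
E: 15·4 + 18·1 + 17·5 + 13·5 + 4·3 + 9·5 + 12·1 = 297
D: 15·2 + 18·3 + 17·2 + 13·1 + 4·2 + 9·3 + 12·2 = 190
A has the highest Borda score (324).

A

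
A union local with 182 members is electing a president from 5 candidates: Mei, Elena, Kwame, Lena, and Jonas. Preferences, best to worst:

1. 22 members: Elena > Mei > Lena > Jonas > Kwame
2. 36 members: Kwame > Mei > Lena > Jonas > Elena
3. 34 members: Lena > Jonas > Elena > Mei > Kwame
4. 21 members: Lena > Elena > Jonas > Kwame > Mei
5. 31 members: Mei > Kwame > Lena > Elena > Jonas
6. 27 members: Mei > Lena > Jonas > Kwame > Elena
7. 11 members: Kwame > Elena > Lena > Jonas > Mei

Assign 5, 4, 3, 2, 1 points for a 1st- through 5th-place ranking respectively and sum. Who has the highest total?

Mei: 22·4 + 36·4 + 34·2 + 21·1 + 31·5 + 27·5 + 11·1 = 622
Elena: 22·5 + 36·1 + 34·3 + 21·4 + 31·2 + 27·1 + 11·4 = 465
Kwame: 22·1 + 36·5 + 34·1 + 21·2 + 31·4 + 27·2 + 11·5 = 511
Lena: 22·3 + 36·3 + 34·5 + 21·5 + 31·3 + 27·4 + 11·3 = 683
Jonas: 22·2 + 36·2 + 34·4 + 21·3 + 31·1 + 27·3 + 11·2 = 449
Lena has the highest Borda score (683).

Lena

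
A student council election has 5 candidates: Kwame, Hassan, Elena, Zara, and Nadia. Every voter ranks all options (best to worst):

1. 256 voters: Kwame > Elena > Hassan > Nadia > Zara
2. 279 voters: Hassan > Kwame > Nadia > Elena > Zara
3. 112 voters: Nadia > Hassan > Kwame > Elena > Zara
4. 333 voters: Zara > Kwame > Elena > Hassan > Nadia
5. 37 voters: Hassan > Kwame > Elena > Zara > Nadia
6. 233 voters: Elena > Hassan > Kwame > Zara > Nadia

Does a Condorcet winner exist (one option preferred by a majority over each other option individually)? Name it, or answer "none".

none

Checking pairwise contests:
Hassan beats Kwame 661–589.
Elena beats Hassan 822–428.
Kwame beats Elena 1017–233.
Kwame beats Zara 917–333.
Kwame beats Nadia 1138–112.
Every option loses at least one head-to-head, so there is no Condorcet winner.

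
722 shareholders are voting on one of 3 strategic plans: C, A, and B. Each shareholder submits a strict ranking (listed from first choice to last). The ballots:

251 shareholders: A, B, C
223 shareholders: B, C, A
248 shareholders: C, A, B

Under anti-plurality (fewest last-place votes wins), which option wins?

Last-place votes: C 251, A 223, B 248.
A is ranked last by the fewest voters, so A wins.

A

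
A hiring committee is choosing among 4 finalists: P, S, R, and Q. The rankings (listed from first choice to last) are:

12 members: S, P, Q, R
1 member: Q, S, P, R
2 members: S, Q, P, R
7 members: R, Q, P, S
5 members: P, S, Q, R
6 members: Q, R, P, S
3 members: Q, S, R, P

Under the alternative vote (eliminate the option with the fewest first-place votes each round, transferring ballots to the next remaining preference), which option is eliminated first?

Round 1: P 5, S 14, R 7, Q 10. Eliminate P.

P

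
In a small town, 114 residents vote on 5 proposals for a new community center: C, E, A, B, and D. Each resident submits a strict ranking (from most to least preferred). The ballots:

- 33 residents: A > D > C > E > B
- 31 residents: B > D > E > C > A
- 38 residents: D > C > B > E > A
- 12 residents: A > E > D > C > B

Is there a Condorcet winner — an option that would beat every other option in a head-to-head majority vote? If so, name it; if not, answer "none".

D vs C: 114–0 for D.
D vs E: 102–12 for D.
D vs A: 69–45 for D.
D vs B: 83–31 for D.
D beats every other option head-to-head.

D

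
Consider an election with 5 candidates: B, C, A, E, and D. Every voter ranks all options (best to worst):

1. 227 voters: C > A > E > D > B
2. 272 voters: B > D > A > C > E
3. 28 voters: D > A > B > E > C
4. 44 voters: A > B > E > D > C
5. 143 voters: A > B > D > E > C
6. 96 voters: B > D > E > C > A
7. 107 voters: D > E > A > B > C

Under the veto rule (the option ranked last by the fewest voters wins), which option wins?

Last-place votes: B 227, C 322, A 96, E 272, D 0.
D is ranked last by the fewest voters, so D wins.

D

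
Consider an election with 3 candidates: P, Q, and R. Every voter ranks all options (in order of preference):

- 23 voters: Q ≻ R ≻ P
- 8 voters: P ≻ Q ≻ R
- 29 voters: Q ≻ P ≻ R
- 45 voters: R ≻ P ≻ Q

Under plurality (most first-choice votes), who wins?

First-place votes: P 8, Q 52, R 45.
Q has the most first-place votes.

Q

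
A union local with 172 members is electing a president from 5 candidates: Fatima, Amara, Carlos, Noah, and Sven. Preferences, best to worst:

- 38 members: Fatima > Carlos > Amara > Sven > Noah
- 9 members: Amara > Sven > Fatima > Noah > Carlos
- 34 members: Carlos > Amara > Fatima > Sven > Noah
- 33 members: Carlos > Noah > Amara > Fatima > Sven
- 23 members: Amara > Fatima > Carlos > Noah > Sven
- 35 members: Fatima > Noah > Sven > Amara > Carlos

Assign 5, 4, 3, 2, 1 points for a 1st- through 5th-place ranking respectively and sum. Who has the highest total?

Fatima

Fatima: 38·5 + 9·3 + 34·3 + 33·2 + 23·4 + 35·5 = 652
Amara: 38·3 + 9·5 + 34·4 + 33·3 + 23·5 + 35·2 = 579
Carlos: 38·4 + 9·1 + 34·5 + 33·5 + 23·3 + 35·1 = 600
Noah: 38·1 + 9·2 + 34·1 + 33·4 + 23·2 + 35·4 = 408
Sven: 38·2 + 9·4 + 34·2 + 33·1 + 23·1 + 35·3 = 341
Fatima has the highest Borda score (652).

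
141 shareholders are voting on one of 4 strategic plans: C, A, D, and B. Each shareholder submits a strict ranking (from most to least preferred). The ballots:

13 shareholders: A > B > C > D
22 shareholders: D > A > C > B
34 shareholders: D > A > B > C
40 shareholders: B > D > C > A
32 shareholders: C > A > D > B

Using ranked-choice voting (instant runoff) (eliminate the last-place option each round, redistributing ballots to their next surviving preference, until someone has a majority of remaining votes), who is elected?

Round 1: C 32, A 13, D 56, B 40. Eliminate A.
Round 2: C 32, D 56, B 53. Eliminate C.
Round 3: D 88, B 53. D has a majority.

D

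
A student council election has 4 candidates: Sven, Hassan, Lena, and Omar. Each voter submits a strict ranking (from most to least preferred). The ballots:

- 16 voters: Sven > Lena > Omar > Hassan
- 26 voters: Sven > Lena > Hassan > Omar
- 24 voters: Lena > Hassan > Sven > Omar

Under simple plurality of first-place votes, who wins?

Sven

First-place votes: Sven 42, Hassan 0, Lena 24, Omar 0.
Sven has the most first-place votes.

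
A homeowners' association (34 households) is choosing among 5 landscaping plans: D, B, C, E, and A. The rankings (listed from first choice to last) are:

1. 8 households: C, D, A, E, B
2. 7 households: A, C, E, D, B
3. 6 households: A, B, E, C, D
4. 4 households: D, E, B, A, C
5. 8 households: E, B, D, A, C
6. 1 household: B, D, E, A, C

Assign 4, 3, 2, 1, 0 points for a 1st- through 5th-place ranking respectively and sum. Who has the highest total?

A

D: 8·3 + 7·1 + 6·0 + 4·4 + 8·2 + 1·3 = 66
B: 8·0 + 7·0 + 6·3 + 4·2 + 8·3 + 1·4 = 54
C: 8·4 + 7·3 + 6·1 + 4·0 + 8·0 + 1·0 = 59
E: 8·1 + 7·2 + 6·2 + 4·3 + 8·4 + 1·2 = 80
A: 8·2 + 7·4 + 6·4 + 4·1 + 8·1 + 1·1 = 81
A has the highest Borda score (81).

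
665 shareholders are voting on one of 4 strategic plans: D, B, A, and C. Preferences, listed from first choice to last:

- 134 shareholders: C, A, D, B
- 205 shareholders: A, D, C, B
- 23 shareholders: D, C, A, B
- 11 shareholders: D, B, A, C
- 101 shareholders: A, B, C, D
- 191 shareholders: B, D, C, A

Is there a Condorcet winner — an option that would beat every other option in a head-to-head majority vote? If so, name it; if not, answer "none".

Checking pairwise contests:
A beats D 440–225.
D beats B 373–292.
C beats A 348–317.
D beats C 430–235.
Every option loses at least one head-to-head, so there is no Condorcet winner.

none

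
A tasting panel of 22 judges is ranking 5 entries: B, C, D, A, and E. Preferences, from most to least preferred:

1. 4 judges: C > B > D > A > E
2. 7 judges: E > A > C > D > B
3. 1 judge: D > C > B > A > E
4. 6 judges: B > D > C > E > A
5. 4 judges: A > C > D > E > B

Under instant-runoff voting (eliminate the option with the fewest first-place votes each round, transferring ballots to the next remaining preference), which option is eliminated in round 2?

Round 1: B 6, C 4, D 1, A 4, E 7. Eliminate D.
Round 2: B 6, C 5, A 4, E 7. Eliminate A.

A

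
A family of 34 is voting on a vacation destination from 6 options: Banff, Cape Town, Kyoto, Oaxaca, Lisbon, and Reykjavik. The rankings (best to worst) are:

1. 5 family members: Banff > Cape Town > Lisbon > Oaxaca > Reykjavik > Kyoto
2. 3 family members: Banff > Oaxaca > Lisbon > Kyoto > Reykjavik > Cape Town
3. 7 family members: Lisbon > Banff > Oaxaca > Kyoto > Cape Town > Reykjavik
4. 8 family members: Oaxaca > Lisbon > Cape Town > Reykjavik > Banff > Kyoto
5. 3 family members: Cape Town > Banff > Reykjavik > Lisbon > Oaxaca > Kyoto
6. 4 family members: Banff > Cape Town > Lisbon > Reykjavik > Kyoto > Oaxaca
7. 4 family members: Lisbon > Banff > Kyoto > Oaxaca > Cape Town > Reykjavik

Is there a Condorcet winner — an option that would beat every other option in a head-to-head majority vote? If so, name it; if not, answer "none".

Lisbon

Lisbon vs Banff: 19–15 for Lisbon.
Lisbon vs Cape Town: 22–12 for Lisbon.
Lisbon vs Kyoto: 34–0 for Lisbon.
Lisbon vs Oaxaca: 23–11 for Lisbon.
Lisbon vs Reykjavik: 31–3 for Lisbon.
Lisbon beats every other option head-to-head.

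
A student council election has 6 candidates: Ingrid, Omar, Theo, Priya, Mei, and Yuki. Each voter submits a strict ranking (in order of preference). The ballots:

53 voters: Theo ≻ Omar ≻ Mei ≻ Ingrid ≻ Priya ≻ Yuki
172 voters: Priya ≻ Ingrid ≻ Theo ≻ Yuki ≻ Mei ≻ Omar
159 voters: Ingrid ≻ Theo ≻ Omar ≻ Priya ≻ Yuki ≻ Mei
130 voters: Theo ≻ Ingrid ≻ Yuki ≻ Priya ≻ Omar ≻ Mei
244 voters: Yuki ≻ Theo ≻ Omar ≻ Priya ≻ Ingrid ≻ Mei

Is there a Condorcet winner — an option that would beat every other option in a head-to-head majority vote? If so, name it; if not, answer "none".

Theo

Theo vs Ingrid: 427–331 for Theo.
Theo vs Omar: 758–0 for Theo.
Theo vs Priya: 586–172 for Theo.
Theo vs Mei: 758–0 for Theo.
Theo vs Yuki: 514–244 for Theo.
Theo beats every other option head-to-head.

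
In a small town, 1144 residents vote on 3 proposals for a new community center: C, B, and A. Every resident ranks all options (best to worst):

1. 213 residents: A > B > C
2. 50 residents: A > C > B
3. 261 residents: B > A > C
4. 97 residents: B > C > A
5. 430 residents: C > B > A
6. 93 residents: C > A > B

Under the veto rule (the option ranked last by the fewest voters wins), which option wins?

B

Last-place votes: C 474, B 143, A 527.
B is ranked last by the fewest voters, so B wins.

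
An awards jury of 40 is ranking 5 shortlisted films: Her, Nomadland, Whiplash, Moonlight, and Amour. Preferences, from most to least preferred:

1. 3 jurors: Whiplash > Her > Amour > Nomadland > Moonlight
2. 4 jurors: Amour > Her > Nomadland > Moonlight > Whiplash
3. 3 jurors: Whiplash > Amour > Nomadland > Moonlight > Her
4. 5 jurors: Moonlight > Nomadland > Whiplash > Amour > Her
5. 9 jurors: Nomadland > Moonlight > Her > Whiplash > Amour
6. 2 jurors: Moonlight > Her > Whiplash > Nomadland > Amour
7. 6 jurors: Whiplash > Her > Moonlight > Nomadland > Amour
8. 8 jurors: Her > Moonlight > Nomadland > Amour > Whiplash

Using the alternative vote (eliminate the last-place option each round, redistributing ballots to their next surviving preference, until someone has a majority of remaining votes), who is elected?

Round 1: Her 8, Nomadland 9, Whiplash 12, Moonlight 7, Amour 4. Eliminate Amour.
Round 2: Her 12, Nomadland 9, Whiplash 12, Moonlight 7. Eliminate Moonlight.
Round 3: Her 14, Nomadland 14, Whiplash 12. Eliminate Whiplash.
Round 4: Her 23, Nomadland 17. Her has a majority.

Her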